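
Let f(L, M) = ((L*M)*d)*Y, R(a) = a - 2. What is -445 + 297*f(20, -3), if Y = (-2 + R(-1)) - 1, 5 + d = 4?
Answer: -107365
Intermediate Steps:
d = -1 (d = -5 + 4 = -1)
R(a) = -2 + a
Y = -6 (Y = (-2 + (-2 - 1)) - 1 = (-2 - 3) - 1 = -5 - 1 = -6)
f(L, M) = 6*L*M (f(L, M) = ((L*M)*(-1))*(-6) = -L*M*(-6) = 6*L*M)
-445 + 297*f(20, -3) = -445 + 297*(6*20*(-3)) = -445 + 297*(-360) = -445 - 106920 = -107365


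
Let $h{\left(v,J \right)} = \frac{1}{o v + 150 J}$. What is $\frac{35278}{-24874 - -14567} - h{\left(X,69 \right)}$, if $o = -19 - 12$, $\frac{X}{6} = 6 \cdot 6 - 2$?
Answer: $- \frac{12912685}{3772362} \approx -3.423$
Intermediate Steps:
$X = 204$ ($X = 6 \left(6 \cdot 6 - 2\right) = 6 \left(36 - 2\right) = 6 \cdot 34 = 204$)
$o = -31$
$h{\left(v,J \right)} = \frac{1}{- 31 v + 150 J}$
$\frac{35278}{-24874 - -14567} - h{\left(X,69 \right)} = \frac{35278}{-24874 - -14567} - \frac{1}{\left(-31\right) 204 + 150 \cdot 69} = \frac{35278}{-24874 + 14567} - \frac{1}{-6324 + 10350} = \frac{35278}{-10307} - \frac{1}{4026} = 35278 \left(- \frac{1}{10307}\right) - \frac{1}{4026} = - \frac{35278}{10307} - \frac{1}{4026} = - \frac{12912685}{3772362}$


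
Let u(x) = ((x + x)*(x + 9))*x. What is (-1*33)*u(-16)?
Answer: 118272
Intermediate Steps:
u(x) = 2*x²*(9 + x) (u(x) = ((2*x)*(9 + x))*x = (2*x*(9 + x))*x = 2*x²*(9 + x))
(-1*33)*u(-16) = (-1*33)*(2*(-16)²*(9 - 16)) = -66*256*(-7) = -33*(-3584) = 118272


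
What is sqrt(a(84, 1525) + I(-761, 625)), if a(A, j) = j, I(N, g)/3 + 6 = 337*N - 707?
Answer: I*sqrt(769985) ≈ 877.49*I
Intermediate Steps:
I(N, g) = -2139 + 1011*N (I(N, g) = -18 + 3*(337*N - 707) = -18 + 3*(-707 + 337*N) = -18 + (-2121 + 1011*N) = -2139 + 1011*N)
sqrt(a(84, 1525) + I(-761, 625)) = sqrt(1525 + (-2139 + 1011*(-761))) = sqrt(1525 + (-2139 - 769371)) = sqrt(1525 - 771510) = sqrt(-769985) = I*sqrt(769985)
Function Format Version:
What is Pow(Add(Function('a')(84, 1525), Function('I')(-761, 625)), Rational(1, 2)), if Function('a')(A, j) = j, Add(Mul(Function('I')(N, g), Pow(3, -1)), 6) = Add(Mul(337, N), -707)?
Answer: Mul(I, Pow(769985, Rational(1, 2))) ≈ Mul(877.49, I)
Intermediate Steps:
Function('I')(N, g) = Add(-2139, Mul(1011, N)) (Function('I')(N, g) = Add(-18, Mul(3, Add(Mul(337, N), -707))) = Add(-18, Mul(3, Add(-707, Mul(337, N)))) = Add(-18, Add(-2121, Mul(1011, N))) = Add(-2139, Mul(1011, N)))
Pow(Add(Function('a')(84, 1525), Function('I')(-761, 625)), Rational(1, 2)) = Pow(Add(1525, Add(-2139, Mul(1011, -761))), Rational(1, 2)) = Pow(Add(1525, Add(-2139, -769371)), Rational(1, 2)) = Pow(Add(1525, -771510), Rational(1, 2)) = Pow(-769985, Rational(1, 2)) = Mul(I, Pow(769985, Rational(1, 2)))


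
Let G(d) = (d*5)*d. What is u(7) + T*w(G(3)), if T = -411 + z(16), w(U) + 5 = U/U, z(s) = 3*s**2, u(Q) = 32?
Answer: -1396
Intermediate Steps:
G(d) = 5*d**2 (G(d) = (5*d)*d = 5*d**2)
w(U) = -4 (w(U) = -5 + U/U = -5 + 1 = -4)
T = 357 (T = -411 + 3*16**2 = -411 + 3*256 = -411 + 768 = 357)
u(7) + T*w(G(3)) = 32 + 357*(-4) = 32 - 1428 = -1396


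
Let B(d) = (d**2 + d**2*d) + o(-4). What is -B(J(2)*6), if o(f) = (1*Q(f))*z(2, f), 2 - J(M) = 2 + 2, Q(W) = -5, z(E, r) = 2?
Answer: 1594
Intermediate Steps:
J(M) = -2 (J(M) = 2 - (2 + 2) = 2 - 1*4 = 2 - 4 = -2)
o(f) = -10 (o(f) = (1*(-5))*2 = -5*2 = -10)
B(d) = -10 + d**2 + d**3 (B(d) = (d**2 + d**2*d) - 10 = (d**2 + d**3) - 10 = -10 + d**2 + d**3)
-B(J(2)*6) = -(-10 + (-2*6)**2 + (-2*6)**3) = -(-10 + (-12)**2 + (-12)**3) = -(-10 + 144 - 1728) = -1*(-1594) = 1594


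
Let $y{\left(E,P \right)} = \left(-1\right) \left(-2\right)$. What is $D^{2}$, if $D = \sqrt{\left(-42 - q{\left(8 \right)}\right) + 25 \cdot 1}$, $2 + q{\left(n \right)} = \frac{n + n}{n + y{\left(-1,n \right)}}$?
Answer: $- \frac{83}{5} \approx -16.6$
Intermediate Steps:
$y{\left(E,P \right)} = 2$
$q{\left(n \right)} = -2 + \frac{2 n}{2 + n}$ ($q{\left(n \right)} = -2 + \frac{n + n}{n + 2} = -2 + \frac{2 n}{2 + n}$)
$D = \frac{i \sqrt{415}}{5}$ ($D = \sqrt{\left(-42 - - \frac{4}{2 + 8}\right) + 25 \cdot 1} = \sqrt{\left(-42 - - \frac{4}{10}\right) + 25} = \sqrt{\left(-42 - \left(-4\right) \frac{1}{10}\right) + 25} = \sqrt{\left(-42 - - \frac{2}{5}\right) + 25} = \sqrt{\left(-42 + \frac{2}{5}\right) + 25} = \sqrt{- \frac{208}{5} + 25} = \sqrt{- \frac{83}{5}} = \frac{i \sqrt{415}}{5} \approx 4.0743 i$)
$D^{2} = \left(\frac{i \sqrt{415}}{5}\right)^{2} = - \frac{83}{5}$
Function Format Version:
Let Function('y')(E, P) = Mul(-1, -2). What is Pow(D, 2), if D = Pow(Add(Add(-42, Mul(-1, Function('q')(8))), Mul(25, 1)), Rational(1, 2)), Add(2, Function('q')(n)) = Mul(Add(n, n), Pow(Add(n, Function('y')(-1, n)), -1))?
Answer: Rational(-83, 5) ≈ -16.600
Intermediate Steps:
Function('y')(E, P) = 2
Function('q')(n) = Add(-2, Mul(2, n, Pow(Add(2, n), -1))) (Function('q')(n) = Add(-2, Mul(Add(n, n), Pow(Add(n, 2), -1))) = Add(-2, Mul(Mul(2, n), Pow(Add(2, n), -1))) = Add(-2, Mul(2, n, Pow(Add(2, n), -1))))
D = Mul(Rational(1, 5), I, Pow(415, Rational(1, 2))) (D = Pow(Add(Add(-42, Mul(-1, Mul(-4, Pow(Add(2, 8), -1)))), Mul(25, 1)), Rational(1, 2)) = Pow(Add(Add(-42, Mul(-1, Mul(-4, Pow(10, -1)))), 25), Rational(1, 2)) = Pow(Add(Add(-42, Mul(-1, Mul(-4, Rational(1, 10)))), 25), Rational(1, 2)) = Pow(Add(Add(-42, Mul(-1, Rational(-2, 5))), 25), Rational(1, 2)) = Pow(Add(Add(-42, Rational(2, 5)), 25), Rational(1, 2)) = Pow(Add(Rational(-208, 5), 25), Rational(1, 2)) = Pow(Rational(-83, 5), Rational(1, 2)) = Mul(Rational(1, 5), I, Pow(415, Rational(1, 2))) ≈ Mul(4.0743, I))
Pow(D, 2) = Pow(Mul(Rational(1, 5), I, Pow(415, Rational(1, 2))), 2) = Rational(-83, 5)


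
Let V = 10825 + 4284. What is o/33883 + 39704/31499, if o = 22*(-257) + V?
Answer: 53003667/34428407 ≈ 1.5395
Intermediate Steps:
V = 15109
o = 9455 (o = 22*(-257) + 15109 = -5654 + 15109 = 9455)
o/33883 + 39704/31499 = 9455/33883 + 39704/31499 = 9455*(1/33883) + 39704*(1/31499) = 305/1093 + 39704/31499 = 53003667/34428407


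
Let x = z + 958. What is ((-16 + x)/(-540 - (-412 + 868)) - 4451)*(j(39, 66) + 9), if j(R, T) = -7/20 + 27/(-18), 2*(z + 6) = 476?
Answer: -63411491/1992 ≈ -31833.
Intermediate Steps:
z = 232 (z = -6 + (1/2)*476 = -6 + 238 = 232)
j(R, T) = -37/20 (j(R, T) = -7*1/20 + 27*(-1/18) = -7/20 - 3/2 = -37/20)
x = 1190 (x = 232 + 958 = 1190)
((-16 + x)/(-540 - (-412 + 868)) - 4451)*(j(39, 66) + 9) = ((-16 + 1190)/(-540 - (-412 + 868)) - 4451)*(-37/20 + 9) = (1174/(-540 - 1*456) - 4451)*(143/20) = (1174/(-540 - 456) - 4451)*(143/20) = (1174/(-996) - 4451)*(143/20) = (1174*(-1/996) - 4451)*(143/20) = (-587/498 - 4451)*(143/20) = -2217185/498*143/20 = -63411491/1992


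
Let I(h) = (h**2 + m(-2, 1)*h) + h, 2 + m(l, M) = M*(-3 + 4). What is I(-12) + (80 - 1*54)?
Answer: 170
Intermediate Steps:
m(l, M) = -2 + M (m(l, M) = -2 + M*(-3 + 4) = -2 + M*1 = -2 + M)
I(h) = h**2 (I(h) = (h**2 + (-2 + 1)*h) + h = (h**2 - h) + h = h**2)
I(-12) + (80 - 1*54) = (-12)**2 + (80 - 1*54) = 144 + (80 - 54) = 144 + 26 = 170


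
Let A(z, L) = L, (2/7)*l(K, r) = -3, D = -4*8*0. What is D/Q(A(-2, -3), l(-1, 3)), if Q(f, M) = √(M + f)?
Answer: 0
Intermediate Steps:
D = 0 (D = -32*0 = 0)
l(K, r) = -21/2 (l(K, r) = (7/2)*(-3) = -21/2)
D/Q(A(-2, -3), l(-1, 3)) = 0/(√(-21/2 - 3)) = 0/(√(-27/2)) = 0/((3*I*√6/2)) = 0*(-I*√6/9) = 0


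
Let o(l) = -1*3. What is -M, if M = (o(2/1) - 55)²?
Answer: -3364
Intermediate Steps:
o(l) = -3
M = 3364 (M = (-3 - 55)² = (-58)² = 3364)
-M = -1*3364 = -3364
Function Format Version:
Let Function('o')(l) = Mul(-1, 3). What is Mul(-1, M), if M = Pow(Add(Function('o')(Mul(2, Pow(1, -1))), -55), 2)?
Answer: -3364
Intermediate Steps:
Function('o')(l) = -3
M = 3364 (M = Pow(Add(-3, -55), 2) = Pow(-58, 2) = 3364)
Mul(-1, M) = Mul(-1, 3364) = -3364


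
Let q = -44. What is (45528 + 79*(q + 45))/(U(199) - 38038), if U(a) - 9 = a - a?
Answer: -45607/38029 ≈ -1.1993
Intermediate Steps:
U(a) = 9 (U(a) = 9 + (a - a) = 9 + 0 = 9)
(45528 + 79*(q + 45))/(U(199) - 38038) = (45528 + 79*(-44 + 45))/(9 - 38038) = (45528 + 79*1)/(-38029) = (45528 + 79)*(-1/38029) = 45607*(-1/38029) = -45607/38029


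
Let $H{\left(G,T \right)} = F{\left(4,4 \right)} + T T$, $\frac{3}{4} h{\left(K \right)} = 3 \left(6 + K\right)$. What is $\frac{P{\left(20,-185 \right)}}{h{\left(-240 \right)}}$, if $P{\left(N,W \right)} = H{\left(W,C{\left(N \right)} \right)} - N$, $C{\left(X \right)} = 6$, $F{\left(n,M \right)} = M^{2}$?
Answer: $- \frac{4}{117} \approx -0.034188$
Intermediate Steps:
$h{\left(K \right)} = 24 + 4 K$ ($h{\left(K \right)} = \frac{4 \cdot 3 \left(6 + K\right)}{3} = \frac{4 \left(18 + 3 K\right)}{3} = 24 + 4 K$)
$H{\left(G,T \right)} = 16 + T^{2}$ ($H{\left(G,T \right)} = 4^{2} + T T = 16 + T^{2}$)
$P{\left(N,W \right)} = 52 - N$ ($P{\left(N,W \right)} = \left(16 + 6^{2}\right) - N = \left(16 + 36\right) - N = 52 - N$)
$\frac{P{\left(20,-185 \right)}}{h{\left(-240 \right)}} = \frac{52 - 20}{24 + 4 \left(-240\right)} = \frac{52 - 20}{24 - 960} = \frac{32}{-936} = 32 \left(- \frac{1}{936}\right) = - \frac{4}{117}$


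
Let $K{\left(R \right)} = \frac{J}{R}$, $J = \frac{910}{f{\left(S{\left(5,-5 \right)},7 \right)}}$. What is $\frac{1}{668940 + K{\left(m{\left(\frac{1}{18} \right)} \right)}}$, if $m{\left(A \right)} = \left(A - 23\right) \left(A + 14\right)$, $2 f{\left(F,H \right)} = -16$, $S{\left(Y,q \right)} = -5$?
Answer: $\frac{14927}{9985272645} \approx 1.4949 \cdot 10^{-6}$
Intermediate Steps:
$f{\left(F,H \right)} = -8$ ($f{\left(F,H \right)} = \frac{1}{2} \left(-16\right) = -8$)
$m{\left(A \right)} = \left(-23 + A\right) \left(14 + A\right)$
$J = - \frac{455}{4}$ ($J = \frac{910}{-8} = 910 \left(- \frac{1}{8}\right) = - \frac{455}{4} \approx -113.75$)
$K{\left(R \right)} = - \frac{455}{4 R}$
$\frac{1}{668940 + K{\left(m{\left(\frac{1}{18} \right)} \right)}} = \frac{1}{668940 - \frac{455}{4 \left(-322 + \left(\frac{1}{18}\right)^{2} - \frac{9}{18}\right)}} = \frac{1}{668940 - \frac{455}{4 \left(-322 + \left(\frac{1}{18}\right)^{2} - \frac{1}{2}\right)}} = \frac{1}{668940 - \frac{455}{4 \left(-322 + \frac{1}{324} - \frac{1}{2}\right)}} = \frac{1}{668940 - \frac{455}{4 \left(- \frac{104489}{324}\right)}} = \frac{1}{668940 - - \frac{5265}{14927}} = \frac{1}{668940 + \frac{5265}{14927}} = \frac{1}{\frac{9985272645}{14927}} = \frac{14927}{9985272645}$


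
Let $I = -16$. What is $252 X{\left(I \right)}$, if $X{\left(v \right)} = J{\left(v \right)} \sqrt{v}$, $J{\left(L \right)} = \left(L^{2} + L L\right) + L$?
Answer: $499968 i \approx 4.9997 \cdot 10^{5} i$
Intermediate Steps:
$J{\left(L \right)} = L + 2 L^{2}$ ($J{\left(L \right)} = \left(L^{2} + L^{2}\right) + L = 2 L^{2} + L = L + 2 L^{2}$)
$X{\left(v \right)} = v^{\frac{3}{2}} \left(1 + 2 v\right)$ ($X{\left(v \right)} = v \left(1 + 2 v\right) \sqrt{v} = v^{\frac{3}{2}} \left(1 + 2 v\right)$)
$252 X{\left(I \right)} = 252 \left(-16\right)^{\frac{3}{2}} \left(1 + 2 \left(-16\right)\right) = 252 - 64 i \left(1 - 32\right) = 252 - 64 i \left(-31\right) = 252 \cdot 1984 i = 499968 i$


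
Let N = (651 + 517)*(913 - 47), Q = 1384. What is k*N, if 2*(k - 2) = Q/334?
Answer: 687811840/167 ≈ 4.1186e+6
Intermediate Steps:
N = 1011488 (N = 1168*866 = 1011488)
k = 680/167 (k = 2 + (1384/334)/2 = 2 + (1384*(1/334))/2 = 2 + (½)*(692/167) = 2 + 346/167 = 680/167 ≈ 4.0719)
k*N = (680/167)*1011488 = 687811840/167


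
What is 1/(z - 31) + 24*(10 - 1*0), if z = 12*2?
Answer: 1679/7 ≈ 239.86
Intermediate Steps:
z = 24
1/(z - 31) + 24*(10 - 1*0) = 1/(24 - 31) + 24*(10 - 1*0) = 1/(-7) + 24*(10 + 0) = -1/7 + 24*10 = -1/7 + 240 = 1679/7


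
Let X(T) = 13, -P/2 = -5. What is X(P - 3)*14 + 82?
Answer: 264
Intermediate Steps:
P = 10 (P = -2*(-5) = 10)
X(P - 3)*14 + 82 = 13*14 + 82 = 182 + 82 = 264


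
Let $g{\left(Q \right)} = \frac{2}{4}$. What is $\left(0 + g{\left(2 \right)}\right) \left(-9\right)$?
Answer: $- \frac{9}{2} \approx -4.5$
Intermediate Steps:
$g{\left(Q \right)} = \frac{1}{2}$ ($g{\left(Q \right)} = 2 \cdot \frac{1}{4} = \frac{1}{2}$)
$\left(0 + g{\left(2 \right)}\right) \left(-9\right) = \left(0 + \frac{1}{2}\right) \left(-9\right) = \frac{1}{2} \left(-9\right) = - \frac{9}{2}$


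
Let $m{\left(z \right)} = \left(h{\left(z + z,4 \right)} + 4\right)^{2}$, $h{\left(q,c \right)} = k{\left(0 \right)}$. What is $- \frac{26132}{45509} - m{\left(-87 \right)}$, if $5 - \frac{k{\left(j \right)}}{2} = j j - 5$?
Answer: $- \frac{26239316}{45509} \approx -576.57$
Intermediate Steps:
$k{\left(j \right)} = 20 - 2 j^{2}$ ($k{\left(j \right)} = 10 - 2 \left(j j - 5\right) = 10 - 2 \left(j^{2} - 5\right) = 10 - 2 \left(-5 + j^{2}\right) = 10 - \left(-10 + 2 j^{2}\right) = 20 - 2 j^{2}$)
$h{\left(q,c \right)} = 20$ ($h{\left(q,c \right)} = 20 - 2 \cdot 0^{2} = 20 - 0 = 20 + 0 = 20$)
$m{\left(z \right)} = 576$ ($m{\left(z \right)} = \left(20 + 4\right)^{2} = 24^{2} = 576$)
$- \frac{26132}{45509} - m{\left(-87 \right)} = - \frac{26132}{45509} - 576 = - \frac{26239316}{45509}$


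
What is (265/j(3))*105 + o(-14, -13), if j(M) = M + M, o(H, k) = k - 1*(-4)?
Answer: 9257/2 ≈ 4628.5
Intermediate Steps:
o(H, k) = 4 + k (o(H, k) = k + 4 = 4 + k)
j(M) = 2*M
(265/j(3))*105 + o(-14, -13) = (265/((2*3)))*105 + (4 - 13) = (265/6)*105 - 9 = 9275/2 - 9 = 9257/2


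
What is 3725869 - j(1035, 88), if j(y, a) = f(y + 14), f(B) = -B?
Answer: 3726918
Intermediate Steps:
j(y, a) = -14 - y (j(y, a) = -(y + 14) = -(14 + y) = -14 - y)
3725869 - j(1035, 88) = 3725869 - (-14 - 1*1035) = 3725869 - (-14 - 1035) = 3725869 - 1*(-1049) = 3725869 + 1049 = 3726918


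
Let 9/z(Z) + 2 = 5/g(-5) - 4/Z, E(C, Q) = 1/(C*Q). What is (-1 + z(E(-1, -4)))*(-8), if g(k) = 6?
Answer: 1256/103 ≈ 12.194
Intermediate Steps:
E(C, Q) = 1/(C*Q)
z(Z) = 9/(-7/6 - 4/Z) (z(Z) = 9/(-2 + (5/6 - 4/Z)) = 9/(-2 + (5*(⅙) - 4/Z)) = 9/(-2 + (⅚ - 4/Z)) = 9/(-7/6 - 4/Z))
(-1 + z(E(-1, -4)))*(-8) = (-1 - 54*1/(-1*(-4))/(24 + 7*(1/(-1*(-4)))))*(-8) = (-1 - 54*(-1*(-¼))/(24 + 7*(-1*(-¼))))*(-8) = (-1 - 54*¼/(24 + 7*(¼)))*(-8) = (-1 - 54*¼/(24 + 7/4))*(-8) = (-1 - 54*¼/103/4)*(-8) = (-1 - 54*¼*4/103)*(-8) = (-1 - 54/103)*(-8) = -157/103*(-8) = 1256/103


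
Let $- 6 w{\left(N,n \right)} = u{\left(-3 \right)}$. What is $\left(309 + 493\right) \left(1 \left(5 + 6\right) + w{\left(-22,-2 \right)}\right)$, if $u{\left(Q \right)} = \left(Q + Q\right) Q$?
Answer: $6416$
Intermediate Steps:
$u{\left(Q \right)} = 2 Q^{2}$ ($u{\left(Q \right)} = 2 Q Q = 2 Q^{2}$)
$w{\left(N,n \right)} = -3$ ($w{\left(N,n \right)} = - \frac{2 \left(-3\right)^{2}}{6} = - \frac{2 \cdot 9}{6} = \left(- \frac{1}{6}\right) 18 = -3$)
$\left(309 + 493\right) \left(1 \left(5 + 6\right) + w{\left(-22,-2 \right)}\right) = \left(309 + 493\right) \left(1 \left(5 + 6\right) - 3\right) = 802 \left(1 \cdot 11 - 3\right) = 802 \left(11 - 3\right) = 802 \cdot 8 = 6416$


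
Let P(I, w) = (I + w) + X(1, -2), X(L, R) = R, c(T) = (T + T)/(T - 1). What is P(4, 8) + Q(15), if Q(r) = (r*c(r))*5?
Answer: 1195/7 ≈ 170.71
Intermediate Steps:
c(T) = 2*T/(-1 + T) (c(T) = (2*T)/(-1 + T) = 2*T/(-1 + T))
Q(r) = 10*r²/(-1 + r) (Q(r) = (r*(2*r/(-1 + r)))*5 = (2*r²/(-1 + r))*5 = 10*r²/(-1 + r))
P(I, w) = -2 + I + w (P(I, w) = (I + w) - 2 = -2 + I + w)
P(4, 8) + Q(15) = (-2 + 4 + 8) + 10*15²/(-1 + 15) = 10 + 10*225/14 = 10 + 10*225*(1/14) = 10 + 1125/7 = 1195/7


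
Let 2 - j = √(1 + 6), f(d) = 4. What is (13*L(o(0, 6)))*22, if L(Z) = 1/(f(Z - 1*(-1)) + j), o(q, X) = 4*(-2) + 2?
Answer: 1716/29 + 286*√7/29 ≈ 85.265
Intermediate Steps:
o(q, X) = -6 (o(q, X) = -8 + 2 = -6)
j = 2 - √7 (j = 2 - √(1 + 6) = 2 - √7 ≈ -0.64575)
L(Z) = 1/(6 - √7) (L(Z) = 1/(4 + (2 - √7)) = 1/(6 - √7))
(13*L(o(0, 6)))*22 = (13*(6/29 + √7/29))*22 = (78/29 + 13*√7/29)*22 = 1716/29 + 286*√7/29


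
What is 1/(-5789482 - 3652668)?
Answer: -1/9442150 ≈ -1.0591e-7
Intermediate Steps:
1/(-5789482 - 3652668) = 1/(-9442150) = -1/9442150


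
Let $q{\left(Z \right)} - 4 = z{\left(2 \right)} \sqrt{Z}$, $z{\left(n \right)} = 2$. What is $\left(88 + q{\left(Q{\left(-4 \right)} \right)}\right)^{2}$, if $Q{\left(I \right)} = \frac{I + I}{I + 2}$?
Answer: $9216$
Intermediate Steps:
$Q{\left(I \right)} = \frac{2 I}{2 + I}$
$q{\left(Z \right)} = 4 + 2 \sqrt{Z}$
$\left(88 + q{\left(Q{\left(-4 \right)} \right)}\right)^{2} = \left(88 + \left(4 + 2 \sqrt{2 \left(-4\right) \frac{1}{2 - 4}}\right)\right)^{2} = \left(88 + \left(4 + 2 \sqrt{2 \left(-4\right) \frac{1}{-2}}\right)\right)^{2} = \left(88 + \left(4 + 2 \sqrt{2 \left(-4\right) \left(- \frac{1}{2}\right)}\right)\right)^{2} = \left(88 + \left(4 + 2 \sqrt{4}\right)\right)^{2} = \left(88 + \left(4 + 2 \cdot 2\right)\right)^{2} = \left(88 + \left(4 + 4\right)\right)^{2} = \left(88 + 8\right)^{2} = 96^{2} = 9216$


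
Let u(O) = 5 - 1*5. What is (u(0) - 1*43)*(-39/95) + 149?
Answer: 15832/95 ≈ 166.65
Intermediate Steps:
u(O) = 0 (u(O) = 5 - 5 = 0)
(u(0) - 1*43)*(-39/95) + 149 = (0 - 1*43)*(-39/95) + 149 = (0 - 43)*(-39*1/95) + 149 = -43*(-39/95) + 149 = 1677/95 + 149 = 15832/95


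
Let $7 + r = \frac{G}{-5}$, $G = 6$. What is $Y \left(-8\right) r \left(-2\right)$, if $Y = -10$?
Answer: $1312$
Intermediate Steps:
$r = - \frac{41}{5}$ ($r = -7 + \frac{6}{-5} = -7 + 6 \left(- \frac{1}{5}\right) = -7 - \frac{6}{5} = - \frac{41}{5} \approx -8.2$)
$Y \left(-8\right) r \left(-2\right) = \left(-10\right) \left(-8\right) \left(\left(- \frac{41}{5}\right) \left(-2\right)\right) = 80 \cdot \frac{82}{5} = 1312$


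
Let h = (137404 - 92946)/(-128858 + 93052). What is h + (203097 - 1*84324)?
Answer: 2126370790/17903 ≈ 1.1877e+5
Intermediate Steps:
h = -22229/17903 (h = 44458/(-35806) = 44458*(-1/35806) = -22229/17903 ≈ -1.2416)
h + (203097 - 1*84324) = -22229/17903 + (203097 - 1*84324) = -22229/17903 + (203097 - 84324) = -22229/17903 + 118773 = 2126370790/17903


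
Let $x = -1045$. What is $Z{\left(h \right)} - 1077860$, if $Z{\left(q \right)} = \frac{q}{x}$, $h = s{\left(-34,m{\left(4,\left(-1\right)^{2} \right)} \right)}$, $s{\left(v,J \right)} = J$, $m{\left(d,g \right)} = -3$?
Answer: $- \frac{1126363697}{1045} \approx -1.0779 \cdot 10^{6}$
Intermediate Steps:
$h = -3$
$Z{\left(q \right)} = - \frac{q}{1045}$ ($Z{\left(q \right)} = \frac{q}{-1045} = q \left(- \frac{1}{1045}\right) = - \frac{q}{1045}$)
$Z{\left(h \right)} - 1077860 = \left(- \frac{1}{1045}\right) \left(-3\right) - 1077860 = \frac{3}{1045} - 1077860 = - \frac{1126363697}{1045}$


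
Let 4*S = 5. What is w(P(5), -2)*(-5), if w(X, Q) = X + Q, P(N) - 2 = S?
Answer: -25/4 ≈ -6.2500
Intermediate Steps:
S = 5/4 (S = (¼)*5 = 5/4 ≈ 1.2500)
P(N) = 13/4 (P(N) = 2 + 5/4 = 13/4)
w(X, Q) = Q + X
w(P(5), -2)*(-5) = (-2 + 13/4)*(-5) = (5/4)*(-5) = -25/4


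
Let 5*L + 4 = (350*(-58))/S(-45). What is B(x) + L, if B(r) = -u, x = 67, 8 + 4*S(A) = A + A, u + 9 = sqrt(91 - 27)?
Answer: 5807/35 ≈ 165.91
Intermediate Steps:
u = -1 (u = -9 + sqrt(91 - 27) = -9 + sqrt(64) = -9 + 8 = -1)
S(A) = -2 + A/2 (S(A) = -2 + (A + A)/4 = -2 + (2*A)/4 = -2 + A/2)
B(r) = 1 (B(r) = -1*(-1) = 1)
L = 5772/35 (L = -4/5 + ((350*(-58))/(-2 + (1/2)*(-45)))/5 = -4/5 + (-20300/(-2 - 45/2))/5 = -4/5 + (-20300/(-49/2))/5 = -4/5 + (-20300*(-2/49))/5 = -4/5 + (1/5)*(5800/7) = -4/5 + 1160/7 = 5772/35 ≈ 164.91)
B(x) + L = 1 + 5772/35 = 5807/35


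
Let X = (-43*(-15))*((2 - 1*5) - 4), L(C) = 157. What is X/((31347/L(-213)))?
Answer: -5495/243 ≈ -22.613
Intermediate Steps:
X = -4515 (X = 645*((2 - 5) - 4) = 645*(-3 - 4) = 645*(-7) = -4515)
X/((31347/L(-213))) = -4515/(31347/157) = -4515/(31347*(1/157)) = -4515/31347/157 = -4515*157/31347 = -5495/243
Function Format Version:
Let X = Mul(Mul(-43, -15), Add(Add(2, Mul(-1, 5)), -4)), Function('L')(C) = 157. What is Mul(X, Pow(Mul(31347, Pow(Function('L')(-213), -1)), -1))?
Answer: Rational(-5495, 243) ≈ -22.613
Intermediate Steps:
X = -4515 (X = Mul(645, Add(Add(2, -5), -4)) = Mul(645, Add(-3, -4)) = Mul(645, -7) = -4515)
Mul(X, Pow(Mul(31347, Pow(Function('L')(-213), -1)), -1)) = Mul(-4515, Pow(Mul(31347, Pow(157, -1)), -1)) = Mul(-4515, Pow(Mul(31347, Rational(1, 157)), -1)) = Mul(-4515, Pow(Rational(31347, 157), -1)) = Mul(-4515, Rational(157, 31347)) = Rational(-5495, 243)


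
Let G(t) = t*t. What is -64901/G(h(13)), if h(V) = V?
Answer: -64901/169 ≈ -384.03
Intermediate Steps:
G(t) = t²
-64901/G(h(13)) = -64901/(13²) = -64901/169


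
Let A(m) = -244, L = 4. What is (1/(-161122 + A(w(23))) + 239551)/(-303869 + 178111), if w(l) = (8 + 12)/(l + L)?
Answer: -38655386665/20293065428 ≈ -1.9049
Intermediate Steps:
w(l) = 20/(4 + l) (w(l) = (8 + 12)/(l + 4) = 20/(4 + l))
(1/(-161122 + A(w(23))) + 239551)/(-303869 + 178111) = (1/(-161122 - 244) + 239551)/(-303869 + 178111) = (1/(-161366) + 239551)/(-125758) = (-1/161366 + 239551)*(-1/125758) = (38655386665/161366)*(-1/125758) = -38655386665/20293065428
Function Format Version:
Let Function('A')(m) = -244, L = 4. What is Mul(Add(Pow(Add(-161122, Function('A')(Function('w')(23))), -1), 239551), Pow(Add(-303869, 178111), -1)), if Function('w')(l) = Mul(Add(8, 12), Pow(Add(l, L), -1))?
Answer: Rational(-38655386665, 20293065428) ≈ -1.9049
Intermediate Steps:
Function('w')(l) = Mul(20, Pow(Add(4, l), -1)) (Function('w')(l) = Mul(Add(8, 12), Pow(Add(l, 4), -1)) = Mul(20, Pow(Add(4, l), -1)))
Mul(Add(Pow(Add(-161122, Function('A')(Function('w')(23))), -1), 239551), Pow(Add(-303869, 178111), -1)) = Mul(Add(Pow(Add(-161122, -244), -1), 239551), Pow(Add(-303869, 178111), -1)) = Mul(Add(Pow(-161366, -1), 239551), Pow(-125758, -1)) = Mul(Add(Rational(-1, 161366), 239551), Rational(-1, 125758)) = Mul(Rational(38655386665, 161366), Rational(-1, 125758)) = Rational(-38655386665, 20293065428)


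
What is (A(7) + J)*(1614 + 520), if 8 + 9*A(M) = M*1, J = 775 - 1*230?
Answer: 10465136/9 ≈ 1.1628e+6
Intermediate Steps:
J = 545 (J = 775 - 230 = 545)
A(M) = -8/9 + M/9 (A(M) = -8/9 + (M*1)/9 = -8/9 + M/9)
(A(7) + J)*(1614 + 520) = ((-8/9 + (⅑)*7) + 545)*(1614 + 520) = ((-8/9 + 7/9) + 545)*2134 = (-⅑ + 545)*2134 = (4904/9)*2134 = 10465136/9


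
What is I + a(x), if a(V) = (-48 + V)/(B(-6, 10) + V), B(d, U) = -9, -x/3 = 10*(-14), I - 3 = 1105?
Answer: 151920/137 ≈ 1108.9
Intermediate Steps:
I = 1108 (I = 3 + 1105 = 1108)
x = 420 (x = -30*(-14) = -3*(-140) = 420)
a(V) = (-48 + V)/(-9 + V)
I + a(x) = 1108 + (-48 + 420)/(-9 + 420) = 1108 + 372/411 = 1108 + (1/411)*372 = 1108 + 124/137 = 151920/137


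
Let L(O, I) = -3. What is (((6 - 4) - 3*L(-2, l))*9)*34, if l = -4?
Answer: 3366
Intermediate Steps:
(((6 - 4) - 3*L(-2, l))*9)*34 = (((6 - 4) - 3*(-3))*9)*34 = ((2 + 9)*9)*34 = (11*9)*34 = 99*34 = 3366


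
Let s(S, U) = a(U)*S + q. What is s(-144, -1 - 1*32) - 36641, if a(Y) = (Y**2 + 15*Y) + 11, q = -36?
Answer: -123797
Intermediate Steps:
a(Y) = 11 + Y**2 + 15*Y
s(S, U) = -36 + S*(11 + U**2 + 15*U) (s(S, U) = (11 + U**2 + 15*U)*S - 36 = S*(11 + U**2 + 15*U) - 36 = -36 + S*(11 + U**2 + 15*U))
s(-144, -1 - 1*32) - 36641 = (-36 - 144*(11 + (-1 - 1*32)**2 + 15*(-1 - 1*32))) - 36641 = (-36 - 144*(11 + (-1 - 32)**2 + 15*(-1 - 32))) - 36641 = (-36 - 144*(11 + (-33)**2 + 15*(-33))) - 36641 = (-36 - 144*(11 + 1089 - 495)) - 36641 = (-36 - 144*605) - 36641 = (-36 - 87120) - 36641 = -87156 - 36641 = -123797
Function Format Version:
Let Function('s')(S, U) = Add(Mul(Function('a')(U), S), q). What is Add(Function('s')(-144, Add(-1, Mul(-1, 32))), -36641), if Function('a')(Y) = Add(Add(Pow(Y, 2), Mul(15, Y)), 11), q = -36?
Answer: -123797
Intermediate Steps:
Function('a')(Y) = Add(11, Pow(Y, 2), Mul(15, Y))
Function('s')(S, U) = Add(-36, Mul(S, Add(11, Pow(U, 2), Mul(15, U)))) (Function('s')(S, U) = Add(Mul(Add(11, Pow(U, 2), Mul(15, U)), S), -36) = Add(Mul(S, Add(11, Pow(U, 2), Mul(15, U))), -36) = Add(-36, Mul(S, Add(11, Pow(U, 2), Mul(15, U)))))
Add(Function('s')(-144, Add(-1, Mul(-1, 32))), -36641) = Add(Add(-36, Mul(-144, Add(11, Pow(Add(-1, Mul(-1, 32)), 2), Mul(15, Add(-1, Mul(-1, 32)))))), -36641) = Add(Add(-36, Mul(-144, Add(11, Pow(Add(-1, -32), 2), Mul(15, Add(-1, -32))))), -36641) = Add(Add(-36, Mul(-144, Add(11, Pow(-33, 2), Mul(15, -33)))), -36641) = Add(Add(-36, Mul(-144, Add(11, 1089, -495))), -36641) = Add(Add(-36, Mul(-144, 605)), -36641) = Add(Add(-36, -87120), -36641) = Add(-87156, -36641) = -123797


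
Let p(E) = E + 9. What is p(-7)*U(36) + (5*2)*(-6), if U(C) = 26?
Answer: -8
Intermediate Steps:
p(E) = 9 + E
p(-7)*U(36) + (5*2)*(-6) = (9 - 7)*26 + (5*2)*(-6) = 2*26 + 10*(-6) = 52 - 60 = -8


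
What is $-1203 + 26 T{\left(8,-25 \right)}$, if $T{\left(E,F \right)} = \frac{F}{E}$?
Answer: $- \frac{5137}{4} \approx -1284.3$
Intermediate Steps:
$-1203 + 26 T{\left(8,-25 \right)} = -1203 + 26 \left(- \frac{25}{8}\right) = -1203 - \frac{325}{4} = - \frac{5137}{4}$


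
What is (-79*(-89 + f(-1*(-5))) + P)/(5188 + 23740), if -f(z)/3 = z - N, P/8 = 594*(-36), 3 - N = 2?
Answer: -163093/28928 ≈ -5.6379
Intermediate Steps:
N = 1 (N = 3 - 1*2 = 3 - 2 = 1)
P = -171072 (P = 8*(594*(-36)) = 8*(-21384) = -171072)
f(z) = 3 - 3*z (f(z) = -3*(z - 1*1) = -3*(z - 1) = -3*(-1 + z) = 3 - 3*z)
(-79*(-89 + f(-1*(-5))) + P)/(5188 + 23740) = (-79*(-89 + (3 - (-3)*(-5))) - 171072)/(5188 + 23740) = (-79*(-89 + (3 - 3*5)) - 171072)/28928 = (-79*(-89 + (3 - 15)) - 171072)*(1/28928) = (-79*(-89 - 12) - 171072)*(1/28928) = (-79*(-101) - 171072)*(1/28928) = (7979 - 171072)*(1/28928) = -163093*1/28928 = -163093/28928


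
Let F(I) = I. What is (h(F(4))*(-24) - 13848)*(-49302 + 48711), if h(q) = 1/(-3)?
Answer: 8179440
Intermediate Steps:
h(q) = -⅓
(h(F(4))*(-24) - 13848)*(-49302 + 48711) = (-⅓*(-24) - 13848)*(-49302 + 48711) = (8 - 13848)*(-591) = -13840*(-591) = 8179440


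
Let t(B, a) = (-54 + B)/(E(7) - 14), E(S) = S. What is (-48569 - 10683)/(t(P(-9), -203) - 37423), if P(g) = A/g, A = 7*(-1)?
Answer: 1866438/1178585 ≈ 1.5836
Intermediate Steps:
A = -7
P(g) = -7/g
t(B, a) = 54/7 - B/7 (t(B, a) = (-54 + B)/(7 - 14) = (-54 + B)/(-7) = (-54 + B)*(-⅐) = 54/7 - B/7)
(-48569 - 10683)/(t(P(-9), -203) - 37423) = (-48569 - 10683)/((54/7 - (-1)/(-9)) - 37423) = -59252/((54/7 - (-1)*(-1)/9) - 37423) = -59252/((54/7 - ⅐*7/9) - 37423) = -59252/((54/7 - ⅑) - 37423) = -59252/(479/63 - 37423) = -59252/(-2357170/63) = -59252*(-63/2357170) = 1866438/1178585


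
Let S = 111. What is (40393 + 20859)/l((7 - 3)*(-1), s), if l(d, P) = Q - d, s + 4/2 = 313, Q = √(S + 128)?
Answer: -245008/223 + 61252*√239/223 ≈ 3147.6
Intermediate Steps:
Q = √239 (Q = √(111 + 128) = √239 ≈ 15.460)
s = 311 (s = -2 + 313 = 311)
l(d, P) = √239 - d
(40393 + 20859)/l((7 - 3)*(-1), s) = (40393 + 20859)/(√239 - (7 - 3)*(-1)) = 61252/(√239 - 4*(-1)) = 61252/(√239 - 1*(-4)) = 61252/(√239 + 4) = 61252/(4 + √239)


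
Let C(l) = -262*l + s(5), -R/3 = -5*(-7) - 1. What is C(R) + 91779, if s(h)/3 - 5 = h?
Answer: 118533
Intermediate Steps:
s(h) = 15 + 3*h
R = -102 (R = -3*(-5*(-7) - 1) = -3*(35 - 1) = -3*34 = -102)
C(l) = 30 - 262*l (C(l) = -262*l + (15 + 3*5) = -262*l + (15 + 15) = -262*l + 30 = 30 - 262*l)
C(R) + 91779 = (30 - 262*(-102)) + 91779 = (30 + 26724) + 91779 = 26754 + 91779 = 118533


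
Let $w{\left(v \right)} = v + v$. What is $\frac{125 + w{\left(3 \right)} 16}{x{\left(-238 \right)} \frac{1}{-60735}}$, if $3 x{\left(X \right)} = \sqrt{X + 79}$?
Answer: $\frac{13422435 i \sqrt{159}}{53} \approx 3.1934 \cdot 10^{6} i$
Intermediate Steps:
$w{\left(v \right)} = 2 v$
$x{\left(X \right)} = \frac{\sqrt{79 + X}}{3}$ ($x{\left(X \right)} = \frac{\sqrt{X + 79}}{3} = \frac{\sqrt{79 + X}}{3}$)
$\frac{125 + w{\left(3 \right)} 16}{x{\left(-238 \right)} \frac{1}{-60735}} = \frac{125 + 2 \cdot 3 \cdot 16}{\frac{\sqrt{79 - 238}}{3} \frac{1}{-60735}} = \frac{125 + 6 \cdot 16}{\frac{\sqrt{-159}}{3} \left(- \frac{1}{60735}\right)} = \frac{125 + 96}{\frac{i \sqrt{159}}{3} \left(- \frac{1}{60735}\right)} = \frac{221}{\frac{i \sqrt{159}}{3} \left(- \frac{1}{60735}\right)} = \frac{221}{\left(- \frac{1}{182205}\right) i \sqrt{159}} = 221 \frac{60735 i \sqrt{159}}{53} = \frac{13422435 i \sqrt{159}}{53}$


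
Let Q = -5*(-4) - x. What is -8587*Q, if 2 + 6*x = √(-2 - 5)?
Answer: -523807/3 + 8587*I*√7/6 ≈ -1.746e+5 + 3786.5*I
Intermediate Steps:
x = -⅓ + I*√7/6 (x = -⅓ + √(-2 - 5)/6 = -⅓ + √(-7)/6 = -⅓ + (I*√7)/6 = -⅓ + I*√7/6 ≈ -0.33333 + 0.44096*I)
Q = 61/3 - I*√7/6 (Q = -5*(-4) - (-⅓ + I*√7/6) = 20 + (⅓ - I*√7/6) = 61/3 - I*√7/6 ≈ 20.333 - 0.44096*I)
-8587*Q = -8587*(61/3 - I*√7/6) = -523807/3 + 8587*I*√7/6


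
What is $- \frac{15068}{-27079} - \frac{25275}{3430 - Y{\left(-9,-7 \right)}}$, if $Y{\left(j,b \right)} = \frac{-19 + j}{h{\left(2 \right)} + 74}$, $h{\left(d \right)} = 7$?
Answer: $- \frac{51251395381}{7524116782} \approx -6.8116$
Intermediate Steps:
$Y{\left(j,b \right)} = - \frac{19}{81} + \frac{j}{81}$ ($Y{\left(j,b \right)} = \frac{-19 + j}{7 + 74} = \frac{-19 + j}{81} = \left(-19 + j\right) \frac{1}{81} = - \frac{19}{81} + \frac{j}{81}$)
$- \frac{15068}{-27079} - \frac{25275}{3430 - Y{\left(-9,-7 \right)}} = - \frac{15068}{-27079} - \frac{25275}{3430 - \left(- \frac{19}{81} + \frac{1}{81} \left(-9\right)\right)} = \left(-15068\right) \left(- \frac{1}{27079}\right) - \frac{25275}{3430 - \left(- \frac{19}{81} - \frac{1}{9}\right)} = \frac{15068}{27079} - \frac{25275}{3430 - - \frac{28}{81}} = \frac{15068}{27079} - \frac{25275}{3430 + \frac{28}{81}} = \frac{15068}{27079} - \frac{25275}{\frac{277858}{81}} = \frac{15068}{27079} - \frac{2047275}{277858} = - \frac{51251395381}{7524116782}$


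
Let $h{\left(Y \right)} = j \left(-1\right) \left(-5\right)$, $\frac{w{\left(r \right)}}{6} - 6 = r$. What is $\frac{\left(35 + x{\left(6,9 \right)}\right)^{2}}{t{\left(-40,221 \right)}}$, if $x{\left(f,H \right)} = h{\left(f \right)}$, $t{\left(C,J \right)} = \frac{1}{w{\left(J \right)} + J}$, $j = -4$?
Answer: $356175$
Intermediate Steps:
$w{\left(r \right)} = 36 + 6 r$
$t{\left(C,J \right)} = \frac{1}{36 + 7 J}$ ($t{\left(C,J \right)} = \frac{1}{\left(36 + 6 J\right) + J} = \frac{1}{36 + 7 J}$)
$h{\left(Y \right)} = -20$ ($h{\left(Y \right)} = \left(-4\right) \left(-1\right) \left(-5\right) = 4 \left(-5\right) = -20$)
$x{\left(f,H \right)} = -20$
$\frac{\left(35 + x{\left(6,9 \right)}\right)^{2}}{t{\left(-40,221 \right)}} = \frac{\left(35 - 20\right)^{2}}{\frac{1}{36 + 7 \cdot 221}} = \frac{15^{2}}{\frac{1}{36 + 1547}} = \frac{225}{\frac{1}{1583}} = 225 \frac{1}{\frac{1}{1583}} = 225 \cdot 1583 = 356175$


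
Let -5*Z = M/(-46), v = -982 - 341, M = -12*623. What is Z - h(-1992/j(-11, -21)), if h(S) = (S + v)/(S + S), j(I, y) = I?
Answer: -4482559/152720 ≈ -29.352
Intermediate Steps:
M = -7476
v = -1323
h(S) = (-1323 + S)/(2*S) (h(S) = (S - 1323)/(S + S) = (-1323 + S)/((2*S)) = (-1323 + S)*(1/(2*S)) = (-1323 + S)/(2*S))
Z = -3738/115 (Z = -(-7476)/(5*(-46)) = -(-7476)*(-1)/(5*46) = -⅕*3738/23 = -3738/115 ≈ -32.504)
Z - h(-1992/j(-11, -21)) = -3738/115 - (-1323 - 1992/(-11))/(2*((-1992/(-11)))) = -3738/115 - (-1323 - 1992*(-1/11))/(2*((-1992*(-1/11)))) = -3738/115 - (-1323 + 1992/11)/(2*1992/11) = -3738/115 - 11*(-12561)/(2*1992*11) = -3738/115 - 1*(-4187/1328) = -3738/115 + 4187/1328 = -4482559/152720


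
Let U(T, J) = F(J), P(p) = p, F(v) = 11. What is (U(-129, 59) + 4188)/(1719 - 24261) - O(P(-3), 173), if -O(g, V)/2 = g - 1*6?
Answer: -1855/102 ≈ -18.186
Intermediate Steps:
U(T, J) = 11
O(g, V) = 12 - 2*g (O(g, V) = -2*(g - 1*6) = -2*(g - 6) = -2*(-6 + g) = 12 - 2*g)
(U(-129, 59) + 4188)/(1719 - 24261) - O(P(-3), 173) = (11 + 4188)/(1719 - 24261) - (12 - 2*(-3)) = 4199/(-22542) - (12 + 6) = 4199*(-1/22542) - 1*18 = -19/102 - 18 = -1855/102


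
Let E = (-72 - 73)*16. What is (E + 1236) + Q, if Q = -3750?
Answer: -4834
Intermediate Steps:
E = -2320 (E = -145*16 = -2320)
(E + 1236) + Q = (-2320 + 1236) - 3750 = -1084 - 3750 = -4834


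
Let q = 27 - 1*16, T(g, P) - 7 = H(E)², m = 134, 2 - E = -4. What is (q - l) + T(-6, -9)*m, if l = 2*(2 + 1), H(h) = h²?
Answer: 174607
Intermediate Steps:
E = 6 (E = 2 - 1*(-4) = 2 + 4 = 6)
l = 6 (l = 2*3 = 6)
T(g, P) = 1303 (T(g, P) = 7 + (6²)² = 7 + 36² = 7 + 1296 = 1303)
q = 11 (q = 27 - 16 = 11)
(q - l) + T(-6, -9)*m = (11 - 1*6) + 1303*134 = (11 - 6) + 174602 = 5 + 174602 = 174607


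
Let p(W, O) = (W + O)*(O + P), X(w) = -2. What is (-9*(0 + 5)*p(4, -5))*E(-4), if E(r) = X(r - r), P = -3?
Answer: 720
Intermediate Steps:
E(r) = -2
p(W, O) = (-3 + O)*(O + W) (p(W, O) = (W + O)*(O - 3) = (O + W)*(-3 + O) = (-3 + O)*(O + W))
(-9*(0 + 5)*p(4, -5))*E(-4) = -9*(0 + 5)*((-5)² - 3*(-5) - 3*4 - 5*4)*(-2) = -45*(25 + 15 - 12 - 20)*(-2) = -45*8*(-2) = -9*40*(-2) = -360*(-2) = 720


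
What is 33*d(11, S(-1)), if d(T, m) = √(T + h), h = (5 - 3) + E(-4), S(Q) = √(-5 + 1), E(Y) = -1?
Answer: 66*√3 ≈ 114.32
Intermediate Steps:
S(Q) = 2*I (S(Q) = √(-4) = 2*I)
h = 1 (h = (5 - 3) - 1 = 2 - 1 = 1)
d(T, m) = √(1 + T) (d(T, m) = √(T + 1) = √(1 + T))
33*d(11, S(-1)) = 33*√(1 + 11) = 33*√12 = 33*(2*√3) = 66*√3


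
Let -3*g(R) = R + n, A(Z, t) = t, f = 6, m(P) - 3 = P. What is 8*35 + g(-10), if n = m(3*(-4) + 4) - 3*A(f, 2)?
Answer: 287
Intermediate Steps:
m(P) = 3 + P
n = -11 (n = (3 + (3*(-4) + 4)) - 3*2 = (3 + (-12 + 4)) - 6 = (3 - 8) - 6 = -5 - 6 = -11)
g(R) = 11/3 - R/3 (g(R) = -(R - 11)/3 = -(-11 + R)/3 = 11/3 - R/3)
8*35 + g(-10) = 8*35 + (11/3 - ⅓*(-10)) = 280 + (11/3 + 10/3) = 280 + 7 = 287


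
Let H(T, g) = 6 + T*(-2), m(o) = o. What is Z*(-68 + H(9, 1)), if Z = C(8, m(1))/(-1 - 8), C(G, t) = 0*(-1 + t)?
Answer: 0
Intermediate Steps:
C(G, t) = 0
H(T, g) = 6 - 2*T
Z = 0 (Z = 0/(-1 - 8) = 0/(-9) = 0*(-⅑) = 0)
Z*(-68 + H(9, 1)) = 0*(-68 + (6 - 2*9)) = 0*(-68 + (6 - 18)) = 0*(-68 - 12) = 0*(-80) = 0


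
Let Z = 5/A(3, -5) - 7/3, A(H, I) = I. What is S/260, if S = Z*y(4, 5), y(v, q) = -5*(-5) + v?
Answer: -29/78 ≈ -0.37179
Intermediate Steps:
y(v, q) = 25 + v
Z = -10/3 (Z = 5/(-5) - 7/3 = 5*(-1/5) - 7*1/3 = -1 - 7/3 = -10/3 ≈ -3.3333)
S = -290/3 (S = -10*(25 + 4)/3 = -10/3*29 = -290/3 ≈ -96.667)
S/260 = -290/3/260 = -290/3*1/260 = -29/78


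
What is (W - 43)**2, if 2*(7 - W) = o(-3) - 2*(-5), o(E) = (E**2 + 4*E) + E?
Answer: 1444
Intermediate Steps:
o(E) = E**2 + 5*E
W = 5 (W = 7 - (-3*(5 - 3) - 2*(-5))/2 = 7 - (-3*2 + 10)/2 = 7 - (-6 + 10)/2 = 7 - 1/2*4 = 7 - 2 = 5)
(W - 43)**2 = (5 - 43)**2 = (-38)**2 = 1444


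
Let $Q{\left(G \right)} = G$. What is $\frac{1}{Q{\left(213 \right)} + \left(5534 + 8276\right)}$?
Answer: $\frac{1}{14023} \approx 7.1311 \cdot 10^{-5}$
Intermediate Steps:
$\frac{1}{Q{\left(213 \right)} + \left(5534 + 8276\right)} = \frac{1}{213 + \left(5534 + 8276\right)} = \frac{1}{213 + 13810} = \frac{1}{14023}$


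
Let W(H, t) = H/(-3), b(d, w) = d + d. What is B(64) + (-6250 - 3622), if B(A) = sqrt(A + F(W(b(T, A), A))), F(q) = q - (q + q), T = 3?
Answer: -9872 + sqrt(66) ≈ -9863.9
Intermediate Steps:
b(d, w) = 2*d
W(H, t) = -H/3 (W(H, t) = H*(-1/3) = -H/3)
F(q) = -q (F(q) = q - 2*q = -q)
B(A) = sqrt(2 + A) (B(A) = sqrt(A - (-1)*2*3/3) = sqrt(A - (-1)*6/3) = sqrt(A - 1*(-2)) = sqrt(A + 2) = sqrt(2 + A))
B(64) + (-6250 - 3622) = sqrt(2 + 64) + (-6250 - 3622) = sqrt(66) - 9872 = -9872 + sqrt(66)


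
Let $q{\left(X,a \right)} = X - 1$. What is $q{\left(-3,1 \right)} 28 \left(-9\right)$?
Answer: $1008$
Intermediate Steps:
$q{\left(X,a \right)} = -1 + X$
$q{\left(-3,1 \right)} 28 \left(-9\right) = \left(-1 - 3\right) 28 \left(-9\right) = \left(-4\right) 28 \left(-9\right) = \left(-112\right) \left(-9\right) = 1008$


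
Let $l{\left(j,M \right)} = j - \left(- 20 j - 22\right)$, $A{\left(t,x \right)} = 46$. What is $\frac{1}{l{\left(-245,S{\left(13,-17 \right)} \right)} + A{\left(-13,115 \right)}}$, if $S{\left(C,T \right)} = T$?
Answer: $- \frac{1}{5077} \approx -0.00019697$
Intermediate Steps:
$l{\left(j,M \right)} = 22 + 21 j$ ($l{\left(j,M \right)} = j - \left(-22 - 20 j\right) = j + \left(22 + 20 j\right) = 22 + 21 j$)
$\frac{1}{l{\left(-245,S{\left(13,-17 \right)} \right)} + A{\left(-13,115 \right)}} = \frac{1}{\left(22 + 21 \left(-245\right)\right) + 46} = \frac{1}{\left(22 - 5145\right) + 46} = \frac{1}{-5123 + 46} = \frac{1}{-5077} = - \frac{1}{5077}$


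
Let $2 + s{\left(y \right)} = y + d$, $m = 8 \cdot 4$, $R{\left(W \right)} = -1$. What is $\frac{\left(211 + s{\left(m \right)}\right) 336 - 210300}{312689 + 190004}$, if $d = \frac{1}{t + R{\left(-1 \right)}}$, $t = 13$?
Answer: $- \frac{129296}{502693} \approx -0.25721$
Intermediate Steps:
$d = \frac{1}{12}$ ($d = \frac{1}{13 - 1} = \frac{1}{12} \approx 0.083333$)
$m = 32$
$s{\left(y \right)} = - \frac{23}{12} + y$ ($s{\left(y \right)} = -2 + \left(y + \frac{1}{12}\right) = -2 + \left(\frac{1}{12} + y\right) = - \frac{23}{12} + y$)
$\frac{\left(211 + s{\left(m \right)}\right) 336 - 210300}{312689 + 190004} = \frac{\left(211 + \left(- \frac{23}{12} + 32\right)\right) 336 - 210300}{312689 + 190004} = \frac{\left(211 + \frac{361}{12}\right) 336 - 210300}{502693} = \left(\frac{2893}{12} \cdot 336 - 210300\right) \frac{1}{502693} = \left(81004 - 210300\right) \frac{1}{502693} = \left(-129296\right) \frac{1}{502693} = - \frac{129296}{502693}$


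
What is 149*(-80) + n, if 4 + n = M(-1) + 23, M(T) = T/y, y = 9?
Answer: -107110/9 ≈ -11901.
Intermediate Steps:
M(T) = T/9
n = 170/9 (n = -4 + ((⅑)*(-1) + 23) = -4 + (-⅑ + 23) = -4 + 206/9 = 170/9 ≈ 18.889)
149*(-80) + n = 149*(-80) + 170/9 = -11920 + 170/9 = -107110/9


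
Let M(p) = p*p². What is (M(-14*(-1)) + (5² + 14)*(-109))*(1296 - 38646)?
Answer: 56286450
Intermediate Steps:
M(p) = p³
(M(-14*(-1)) + (5² + 14)*(-109))*(1296 - 38646) = ((-14*(-1))³ + (5² + 14)*(-109))*(1296 - 38646) = (14³ + (25 + 14)*(-109))*(-37350) = (2744 + 39*(-109))*(-37350) = (2744 - 4251)*(-37350) = -1507*(-37350) = 56286450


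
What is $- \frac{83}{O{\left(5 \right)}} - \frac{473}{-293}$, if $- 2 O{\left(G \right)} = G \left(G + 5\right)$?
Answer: $\frac{36144}{7325} \approx 4.9343$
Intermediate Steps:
$O{\left(G \right)} = - \frac{G \left(5 + G\right)}{2}$ ($O{\left(G \right)} = - \frac{G \left(G + 5\right)}{2} = - \frac{G \left(5 + G\right)}{2}$)
$- \frac{83}{O{\left(5 \right)}} - \frac{473}{-293} = - \frac{83}{\left(- \frac{1}{2}\right) 5 \left(5 + 5\right)} - \frac{473}{-293} = - \frac{83}{\left(- \frac{1}{2}\right) 5 \cdot 10} - - \frac{473}{293} = - \frac{83}{-25} + \frac{473}{293} = \left(-83\right) \left(- \frac{1}{25}\right) + \frac{473}{293} = \frac{83}{25} + \frac{473}{293} = \frac{36144}{7325}$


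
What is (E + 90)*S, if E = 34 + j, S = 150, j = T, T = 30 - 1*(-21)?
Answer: 26250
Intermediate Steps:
T = 51 (T = 30 + 21 = 51)
j = 51
E = 85 (E = 34 + 51 = 85)
(E + 90)*S = (85 + 90)*150 = 175*150 = 26250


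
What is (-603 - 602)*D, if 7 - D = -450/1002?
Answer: -1499020/167 ≈ -8976.2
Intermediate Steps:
D = 1244/167 (D = 7 - (-450)/1002 = 7 - 1*(-75/167) = 7 + 75/167 = 1244/167 ≈ 7.4491)
(-603 - 602)*D = (-603 - 602)*(1244/167) = -1205*1244/167 = -1499020/167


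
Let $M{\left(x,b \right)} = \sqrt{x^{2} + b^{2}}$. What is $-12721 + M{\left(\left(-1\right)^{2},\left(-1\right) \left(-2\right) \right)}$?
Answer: $-12721 + \sqrt{5} \approx -12719.0$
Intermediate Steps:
$M{\left(x,b \right)} = \sqrt{b^{2} + x^{2}}$
$-12721 + M{\left(\left(-1\right)^{2},\left(-1\right) \left(-2\right) \right)} = -12721 + \sqrt{\left(\left(-1\right) \left(-2\right)\right)^{2} + \left(\left(-1\right)^{2}\right)^{2}} = -12721 + \sqrt{2^{2} + 1^{2}} = -12721 + \sqrt{4 + 1} = -12721 + \sqrt{5}$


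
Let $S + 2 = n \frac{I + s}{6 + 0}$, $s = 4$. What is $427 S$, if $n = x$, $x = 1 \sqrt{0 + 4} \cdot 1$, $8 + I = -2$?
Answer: $-1708$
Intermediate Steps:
$I = -10$ ($I = -8 - 2 = -10$)
$x = 2$ ($x = 1 \sqrt{4} \cdot 1 = 1 \cdot 2 \cdot 1 = 2 \cdot 1 = 2$)
$n = 2$
$S = -4$ ($S = -2 + 2 \frac{-10 + 4}{6 + 0} = -2 + 2 \left(- \frac{6}{6}\right) = -2 + 2 \left(\left(-6\right) \frac{1}{6}\right) = -2 + 2 \left(-1\right) = -2 - 2 = -4$)
$427 S = 427 \left(-4\right) = -1708$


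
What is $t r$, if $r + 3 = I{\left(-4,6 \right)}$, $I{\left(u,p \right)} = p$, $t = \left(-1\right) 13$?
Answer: $-39$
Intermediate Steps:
$t = -13$
$r = 3$ ($r = -3 + 6 = 3$)
$t r = \left(-13\right) 3 = -39$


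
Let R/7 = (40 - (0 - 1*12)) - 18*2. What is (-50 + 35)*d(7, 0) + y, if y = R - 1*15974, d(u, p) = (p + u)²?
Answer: -16597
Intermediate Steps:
R = 112 (R = 7*((40 - (0 - 1*12)) - 18*2) = 7*((40 - (0 - 12)) - 36) = 7*((40 - 1*(-12)) - 36) = 7*((40 + 12) - 36) = 7*(52 - 36) = 7*16 = 112)
y = -15862 (y = 112 - 1*15974 = 112 - 15974 = -15862)
(-50 + 35)*d(7, 0) + y = (-50 + 35)*(0 + 7)² - 15862 = -15*7² - 15862 = -15*49 - 15862 = -735 - 15862 = -16597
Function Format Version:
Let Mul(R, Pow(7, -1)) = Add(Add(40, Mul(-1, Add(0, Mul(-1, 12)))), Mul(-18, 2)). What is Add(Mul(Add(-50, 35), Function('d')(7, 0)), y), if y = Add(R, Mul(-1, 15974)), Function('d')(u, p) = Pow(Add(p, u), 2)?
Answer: -16597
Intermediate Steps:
R = 112 (R = Mul(7, Add(Add(40, Mul(-1, Add(0, Mul(-1, 12)))), Mul(-18, 2))) = Mul(7, Add(Add(40, Mul(-1, Add(0, -12))), -36)) = Mul(7, Add(Add(40, Mul(-1, -12)), -36)) = Mul(7, Add(Add(40, 12), -36)) = Mul(7, Add(52, -36)) = Mul(7, 16) = 112)
y = -15862 (y = Add(112, Mul(-1, 15974)) = Add(112, -15974) = -15862)
Add(Mul(Add(-50, 35), Function('d')(7, 0)), y) = Add(Mul(Add(-50, 35), Pow(Add(0, 7), 2)), -15862) = Add(Mul(-15, Pow(7, 2)), -15862) = Add(Mul(-15, 49), -15862) = Add(-735, -15862) = -16597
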